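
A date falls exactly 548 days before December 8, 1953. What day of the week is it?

Dec 8, 1953 is a Tuesday.
548 mod 7 = 2, so 548 days before a Tuesday is Tuesday − 2 = Sunday.

Sunday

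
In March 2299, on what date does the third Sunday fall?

March 1, 2299 is a Wednesday.
The first Sunday is therefore March 5 (4 days later).
The third Sunday is 5 + 2×7 = March 19.

March 19, 2299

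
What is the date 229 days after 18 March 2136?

Mar has 31 days: +14 → Apr 1, 2136 (215 left).
Apr has 30 days: +30 → May 1, 2136 (185 left).
May has 31 days: +31 → Jun 1, 2136 (154 left).
Jun has 30 days: +30 → Jul 1, 2136 (124 left).
Jul has 31 days: +31 → Aug 1, 2136 (93 left).
Aug has 31 days: +31 → Sep 1, 2136 (62 left).
Sep has 30 days: +30 → Oct 1, 2136 (32 left).
Oct has 31 days: +31 → Nov 1, 2136 (1 left).
+1 → Nov 2, 2136.

November 2, 2136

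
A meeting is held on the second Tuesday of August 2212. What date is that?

August 1, 2212 is a Saturday.
The first Tuesday is therefore August 4 (3 days later).
The second Tuesday is 4 + 1×7 = August 11.

August 11, 2212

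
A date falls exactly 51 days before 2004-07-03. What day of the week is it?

Thursday

First find the weekday of Jul 3, 2004. Doomsday rule: the anchor day for the 2000s is Tuesday. For year 04: 4÷12 = 0 r 4, and 4÷4 = 1, so 0+4+1 = 5.
Tuesday + 5 ≡ Sunday — that's 2004's doomsday.
In July the doomsday date is Jul 11.
Jul 3 is 8 days before Jul 11; 8 mod 7 = 1, so Sunday − 1 = Saturday.
51 mod 7 = 2, so 51 days before a Saturday is Saturday − 2 = Thursday.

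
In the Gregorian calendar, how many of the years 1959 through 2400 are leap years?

108

Multiples of 4 in [1959,2400]: 111.
Of those, multiples of 100: 5 (not leap unless ÷400).
Multiples of 400: 2.
Leap years = 111 − 5 + 2 = 108.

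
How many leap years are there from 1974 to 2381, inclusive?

Multiples of 4 in [1974,2381]: 102.
Of those, multiples of 100: 4 (not leap unless ÷400).
Multiples of 400: 1.
Leap years = 102 − 4 + 1 = 99.

99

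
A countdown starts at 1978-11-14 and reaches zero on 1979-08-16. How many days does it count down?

Nov 14, 1978 → Dec 14, 1978: 30 days (November has 30).
Dec 14, 1978 → Jan 14, 1979: 31 days (December has 31).
Jan 14, 1979 → Feb 14, 1979: 31 days (January has 31).
Feb 14, 1979 → Mar 14, 1979: 28 days (February has 28).
Mar 14, 1979 → Apr 14, 1979: 31 days (March has 31).
Apr 14, 1979 → May 14, 1979: 30 days (April has 30).
May 14, 1979 → Jun 14, 1979: 31 days (May has 31).
Jun 14, 1979 → Jul 14, 1979: 30 days (June has 30).
Jul 14, 1979 → Aug 14, 1979: 31 days (July has 31).
Aug 14, 1979 → Aug 16, 1979: 2 days.
Total: 275 days.

275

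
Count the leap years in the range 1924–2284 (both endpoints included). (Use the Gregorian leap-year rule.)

89

Multiples of 4 in [1924,2284]: 91.
Of those, multiples of 100: 3 (not leap unless ÷400).
Multiples of 400: 1.
Leap years = 91 − 3 + 1 = 89.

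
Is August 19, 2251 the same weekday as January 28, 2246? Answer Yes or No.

From Jan 28, 2246 to Aug 19, 2251 is 2029 days.
2029 mod 7 = 6, so they are different weekdays.
(Jan 28, 2246 is a Wednesday; Aug 19, 2251 is a Tuesday.)

No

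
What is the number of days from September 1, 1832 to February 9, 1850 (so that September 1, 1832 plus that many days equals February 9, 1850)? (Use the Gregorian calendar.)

Sep 1, 1832 → Sep 1, 1833: 365 days.
Sep 1, 1833 → Sep 1, 1834: 365 days.
Sep 1, 1834 → Sep 1, 1835: 365 days.
Sep 1, 1835 → Sep 1, 1836: 366 days (Feb 29, 1836 is in that span).
Sep 1, 1836 → Sep 1, 1837: 365 days.
Sep 1, 1837 → Sep 1, 1838: 365 days.
Sep 1, 1838 → Sep 1, 1839: 365 days.
Sep 1, 1839 → Sep 1, 1840: 366 days (Feb 29, 1840 is in that span).
Sep 1, 1840 → Sep 1, 1841: 365 days.
Sep 1, 1841 → Sep 1, 1842: 365 days.
Sep 1, 1842 → Sep 1, 1843: 365 days.
Sep 1, 1843 → Sep 1, 1844: 366 days (Feb 29, 1844 is in that span).
Sep 1, 1844 → Sep 1, 1845: 365 days.
Sep 1, 1845 → Sep 1, 1846: 365 days.
Sep 1, 1846 → Sep 1, 1847: 365 days.
Sep 1, 1847 → Sep 1, 1848: 366 days (Feb 29, 1848 is in that span).
Sep 1, 1848 → Sep 1, 1849: 365 days.
Sep 1, 1849 → Oct 1, 1849: 30 days (September has 30).
Oct 1, 1849 → Nov 1, 1849: 31 days (October has 31).
Nov 1, 1849 → Dec 1, 1849: 30 days (November has 30).
Dec 1, 1849 → Jan 1, 1850: 31 days (December has 31).
Jan 1, 1850 → Feb 1, 1850: 31 days (January has 31).
Feb 1, 1850 → Feb 9, 1850: 8 days.
Total: 6370 days.

6370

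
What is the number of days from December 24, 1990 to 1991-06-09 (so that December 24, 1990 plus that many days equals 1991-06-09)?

Dec 24, 1990 → Jan 24, 1991: 31 days (December has 31).
Jan 24, 1991 → Feb 24, 1991: 31 days (January has 31).
Feb 24, 1991 → Mar 24, 1991: 28 days (February has 28).
Mar 24, 1991 → Apr 24, 1991: 31 days (March has 31).
Apr 24, 1991 → May 24, 1991: 30 days (April has 30).
May 24, 1991 → Jun 9, 1991: 16 days.
Total: 167 days.

167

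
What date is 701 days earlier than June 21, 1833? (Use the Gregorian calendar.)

July 21, 1831

−365 (one year) → Jun 21, 1832 (336 left).
−21 → May 31, 1832 (end of May, 31 days; 315 left).
−31 → Apr 30, 1832 (end of Apr, 30 days; 284 left).
−30 → Mar 31, 1832 (end of Mar, 31 days; 254 left).
−31 → Feb 29, 1832 (end of Feb, 29 days; 223 left).
−29 → Jan 31, 1832 (end of Jan, 31 days; 194 left).
−31 → Dec 31, 1831 (end of Dec, 31 days; 163 left).
−31 → Nov 30, 1831 (end of Nov, 30 days; 132 left).
−30 → Oct 31, 1831 (end of Oct, 31 days; 102 left).
−31 → Sep 30, 1831 (end of Sep, 30 days; 71 left).
−30 → Aug 31, 1831 (end of Aug, 31 days; 41 left).
−31 → Jul 31, 1831 (end of Jul, 31 days; 10 left).
−10 → Jul 21, 1831.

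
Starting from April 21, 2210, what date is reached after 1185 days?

+365 (one year) → Apr 21, 2211 (820 left).
+366 (one year; includes Feb 29, 2212) → Apr 21, 2212 (454 left).
+365 (one year) → Apr 21, 2213 (89 left).
Apr has 30 days: +10 → May 1, 2213 (79 left).
May has 31 days: +31 → Jun 1, 2213 (48 left).
Jun has 30 days: +30 → Jul 1, 2213 (18 left).
+18 → Jul 19, 2213.

July 19, 2213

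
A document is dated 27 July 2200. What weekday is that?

Sunday

Doomsday rule: the anchor day for the 2200s is Friday. For year 00: 0÷12 = 0 r 0, and 0÷4 = 0, so 0+0+0 = 0.
Friday + 0 ≡ Friday — that's 2200's doomsday.
In July the doomsday date is Jul 11.
Jul 27 is 16 days after Jul 11; 16 mod 7 = 2, so Friday + 2 = Sunday.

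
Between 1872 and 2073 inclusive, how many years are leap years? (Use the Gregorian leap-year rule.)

Multiples of 4 in [1872,2073]: 51.
Of those, multiples of 100: 2 (not leap unless ÷400).
Multiples of 400: 1.
Leap years = 51 − 2 + 1 = 50.

50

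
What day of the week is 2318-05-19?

Doomsday rule: the anchor day for the 2300s is Wednesday. For year 18: 18÷12 = 1 r 6, and 6÷4 = 1, so 1+6+1 = 8.
Wednesday + 8 ≡ Thursday — that's 2318's doomsday.
In May the doomsday date is May 9.
May 19 is 10 days after May 9; 10 mod 7 = 3, so Thursday + 3 = Sunday.

Sunday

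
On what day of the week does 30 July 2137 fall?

Doomsday rule: the anchor day for the 2100s is Sunday. For year 37: 37÷12 = 3 r 1, and 1÷4 = 0, so 3+1+0 = 4.
Sunday + 4 ≡ Thursday — that's 2137's doomsday.
In July the doomsday date is Jul 11.
Jul 30 is 19 days after Jul 11; 19 mod 7 = 5, so Thursday + 5 = Tuesday.

Tuesday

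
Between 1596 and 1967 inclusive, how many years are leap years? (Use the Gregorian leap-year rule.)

Multiples of 4 in [1596,1967]: 93.
Of those, multiples of 100: 4 (not leap unless ÷400).
Multiples of 400: 1.
Leap years = 93 − 4 + 1 = 90.

90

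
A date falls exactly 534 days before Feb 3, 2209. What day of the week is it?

Wednesday

Feb 3, 2209 is a Friday.
534 mod 7 = 2, so 534 days before a Friday is Friday − 2 = Wednesday.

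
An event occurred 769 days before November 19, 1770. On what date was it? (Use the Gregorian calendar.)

−365 (one year) → Nov 19, 1769 (404 left).
−365 (one year) → Nov 19, 1768 (39 left).
−19 → Oct 31, 1768 (end of Oct, 31 days; 20 left).
−20 → Oct 11, 1768.

October 11, 1768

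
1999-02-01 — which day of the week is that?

Monday

Doomsday rule: the anchor day for the 1900s is Wednesday. For year 99: 99÷12 = 8 r 3, and 3÷4 = 0, so 8+3+0 = 11.
Wednesday + 11 ≡ Sunday — that's 1999's doomsday.
In February the doomsday date is Feb 28 (1999 is not a leap year).
Feb 1 is 27 days before Feb 28; 27 mod 7 = 6, so Sunday − 6 = Monday.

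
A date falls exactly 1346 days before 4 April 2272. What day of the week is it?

Apr 4, 2272 is a Thursday.
1346 mod 7 = 2, so 1346 days before a Thursday is Thursday − 2 = Tuesday.

Tuesday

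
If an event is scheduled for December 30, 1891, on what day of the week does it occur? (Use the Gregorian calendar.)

Doomsday rule: the anchor day for the 1800s is Friday. For year 91: 91÷12 = 7 r 7, and 7÷4 = 1, so 7+7+1 = 15.
Friday + 15 ≡ Saturday — that's 1891's doomsday.
In December the doomsday date is Dec 12.
Dec 30 is 18 days after Dec 12; 18 mod 7 = 4, so Saturday + 4 = Wednesday.

Wednesday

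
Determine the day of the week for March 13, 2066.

Saturday

Doomsday rule: the anchor day for the 2000s is Tuesday. For year 66: 66÷12 = 5 r 6, and 6÷4 = 1, so 5+6+1 = 12.
Tuesday + 12 ≡ Sunday — that's 2066's doomsday.
In March the doomsday date is Mar 14.
Mar 13 is 1 day before Mar 14; 1 mod 7 = 1, so Sunday − 1 = Saturday.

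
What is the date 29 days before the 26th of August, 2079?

−26 → Jul 31, 2079 (end of Jul, 31 days; 3 left).
−3 → Jul 28, 2079.

July 28, 2079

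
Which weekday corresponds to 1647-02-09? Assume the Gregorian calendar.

Doomsday rule: the anchor day for the 1600s is Tuesday. For year 47: 47÷12 = 3 r 11, and 11÷4 = 2, so 3+11+2 = 16.
Tuesday + 16 ≡ Thursday — that's 1647's doomsday.
In February the doomsday date is Feb 28 (1647 is not a leap year).
Feb 9 is 19 days before Feb 28; 19 mod 7 = 5, so Thursday − 5 = Saturday.

Saturday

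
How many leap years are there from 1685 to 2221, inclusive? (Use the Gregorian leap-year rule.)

Multiples of 4 in [1685,2221]: 134.
Of those, multiples of 100: 6 (not leap unless ÷400).
Multiples of 400: 1.
Leap years = 134 − 6 + 1 = 129.

129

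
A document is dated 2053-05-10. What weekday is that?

Doomsday rule: the anchor day for the 2000s is Tuesday. For year 53: 53÷12 = 4 r 5, and 5÷4 = 1, so 4+5+1 = 10.
Tuesday + 10 ≡ Friday — that's 2053's doomsday.
In May the doomsday date is May 9.
May 10 is 1 day after May 9; 1 mod 7 = 1, so Friday + 1 = Saturday.

Saturday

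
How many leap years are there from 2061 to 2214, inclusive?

Multiples of 4 in [2061,2214]: 38.
Of those, multiples of 100: 2 (not leap unless ÷400).
Multiples of 400: 0.
Leap years = 38 − 2 + 0 = 36.

36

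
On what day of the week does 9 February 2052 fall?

Doomsday rule: the anchor day for the 2000s is Tuesday. For year 52: 52÷12 = 4 r 4, and 4÷4 = 1, so 4+4+1 = 9.
Tuesday + 9 ≡ Thursday — that's 2052's doomsday.
In February the doomsday date is Feb 29 (2052 is a leap year (divisible by 4)).
Feb 9 is 20 days before Feb 29; 20 mod 7 = 6, so Thursday − 6 = Friday.

Friday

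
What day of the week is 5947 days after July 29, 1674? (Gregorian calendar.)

Thursday

First find the weekday of Jul 29, 1674. Doomsday rule: the anchor day for the 1600s is Tuesday. For year 74: 74÷12 = 6 r 2, and 2÷4 = 0, so 6+2+0 = 8.
Tuesday + 8 ≡ Wednesday — that's 1674's doomsday.
In July the doomsday date is Jul 11.
Jul 29 is 18 days after Jul 11; 18 mod 7 = 4, so Wednesday + 4 = Sunday.
5947 mod 7 = 4, so 5947 days after a Sunday is Sunday + 4 = Thursday.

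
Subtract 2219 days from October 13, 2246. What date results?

September 15, 2240

−365 (one year) → Oct 13, 2245 (1854 left).
−365 (one year) → Oct 13, 2244 (1489 left).
−366 (one year; includes Feb 29, 2244) → Oct 13, 2243 (1123 left).
−365 (one year) → Oct 13, 2242 (758 left).
−365 (one year) → Oct 13, 2241 (393 left).
−13 → Sep 30, 2241 (end of Sep, 30 days; 380 left).
−30 → Aug 31, 2241 (end of Aug, 31 days; 350 left).
−31 → Jul 31, 2241 (end of Jul, 31 days; 319 left).
−31 → Jun 30, 2241 (end of Jun, 30 days; 288 left).
−30 → May 31, 2241 (end of May, 31 days; 258 left).
−31 → Apr 30, 2241 (end of Apr, 30 days; 227 left).
−30 → Mar 31, 2241 (end of Mar, 31 days; 197 left).
−31 → Feb 28, 2241 (end of Feb, 28 days; 166 left).
−28 → Jan 31, 2241 (end of Jan, 31 days; 138 left).
−31 → Dec 31, 2240 (end of Dec, 31 days; 107 left).
−31 → Nov 30, 2240 (end of Nov, 30 days; 76 left).
−30 → Oct 31, 2240 (end of Oct, 31 days; 46 left).
−31 → Sep 30, 2240 (end of Sep, 30 days; 15 left).
−15 → Sep 15, 2240.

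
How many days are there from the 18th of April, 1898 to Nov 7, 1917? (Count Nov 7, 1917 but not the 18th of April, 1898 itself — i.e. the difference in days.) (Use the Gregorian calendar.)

7142

Apr 18, 1898 → Apr 18, 1899: 365 days.
Apr 18, 1899 → Apr 18, 1900: 365 days.
Apr 18, 1900 → Apr 18, 1901: 365 days.
Apr 18, 1901 → Apr 18, 1902: 365 days.
Apr 18, 1902 → Apr 18, 1903: 365 days.
Apr 18, 1903 → Apr 18, 1904: 366 days (Feb 29, 1904 is in that span).
Apr 18, 1904 → Apr 18, 1905: 365 days.
Apr 18, 1905 → Apr 18, 1906: 365 days.
Apr 18, 1906 → Apr 18, 1907: 365 days.
Apr 18, 1907 → Apr 18, 1908: 366 days (Feb 29, 1908 is in that span).
Apr 18, 1908 → Apr 18, 1909: 365 days.
Apr 18, 1909 → Apr 18, 1910: 365 days.
Apr 18, 1910 → Apr 18, 1911: 365 days.
Apr 18, 1911 → Apr 18, 1912: 366 days (Feb 29, 1912 is in that span).
Apr 18, 1912 → Apr 18, 1913: 365 days.
Apr 18, 1913 → Apr 18, 1914: 365 days.
Apr 18, 1914 → Apr 18, 1915: 365 days.
Apr 18, 1915 → Apr 18, 1916: 366 days (Feb 29, 1916 is in that span).
Apr 18, 1916 → Apr 18, 1917: 365 days.
Apr 18, 1917 → May 18, 1917: 30 days (April has 30).
May 18, 1917 → Jun 18, 1917: 31 days (May has 31).
Jun 18, 1917 → Jul 18, 1917: 30 days (June has 30).
Jul 18, 1917 → Aug 18, 1917: 31 days (July has 31).
Aug 18, 1917 → Sep 18, 1917: 31 days (August has 31).
Sep 18, 1917 → Oct 18, 1917: 30 days (September has 30).
Oct 18, 1917 → Nov 7, 1917: 20 days.
Total: 7142 days.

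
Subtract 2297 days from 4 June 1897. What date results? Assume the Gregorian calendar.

February 19, 1891

−365 (one year) → Jun 4, 1896 (1932 left).
−366 (one year; includes Feb 29, 1896) → Jun 4, 1895 (1566 left).
−365 (one year) → Jun 4, 1894 (1201 left).
−365 (one year) → Jun 4, 1893 (836 left).
−365 (one year) → Jun 4, 1892 (471 left).
−366 (one year; includes Feb 29, 1892) → Jun 4, 1891 (105 left).
−4 → May 31, 1891 (end of May, 31 days; 101 left).
−31 → Apr 30, 1891 (end of Apr, 30 days; 70 left).
−30 → Mar 31, 1891 (end of Mar, 31 days; 40 left).
−31 → Feb 28, 1891 (end of Feb, 28 days; 9 left).
−9 → Feb 19, 1891.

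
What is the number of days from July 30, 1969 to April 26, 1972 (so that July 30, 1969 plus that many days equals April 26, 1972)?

Jul 30, 1969 → Jul 30, 1970: 365 days.
Jul 30, 1970 → Jul 30, 1971: 365 days.
Jul 30, 1971 → Aug 30, 1971: 31 days (July has 31).
Aug 30, 1971 → Sep 30, 1971: 31 days (August has 31).
Sep 30, 1971 → Oct 30, 1971: 30 days (September has 30).
Oct 30, 1971 → Nov 30, 1971: 31 days (October has 31).
Nov 30, 1971 → Dec 30, 1971: 30 days (November has 30).
Dec 30, 1971 → Jan 30, 1972: 31 days (December has 31).
Jan 30, 1972 → Feb 29, 1972: 30 days (January has 31).
Feb 29, 1972 → Mar 29, 1972: 29 days (February has 29).
Mar 29, 1972 → Apr 26, 1972: 28 days.
Total: 1001 days.

1001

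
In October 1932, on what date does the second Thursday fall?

October 13, 1932

October 1, 1932 is a Saturday.
The first Thursday is therefore October 6 (5 days later).
The second Thursday is 6 + 1×7 = October 13.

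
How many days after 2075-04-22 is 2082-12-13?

2792

Apr 22, 2075 → Apr 22, 2076: 366 days (Feb 29, 2076 is in that span).
Apr 22, 2076 → Apr 22, 2077: 365 days.
Apr 22, 2077 → Apr 22, 2078: 365 days.
Apr 22, 2078 → Apr 22, 2079: 365 days.
Apr 22, 2079 → Apr 22, 2080: 366 days (Feb 29, 2080 is in that span).
Apr 22, 2080 → Apr 22, 2081: 365 days.
Apr 22, 2081 → Apr 22, 2082: 365 days.
Apr 22, 2082 → May 22, 2082: 30 days (April has 30).
May 22, 2082 → Jun 22, 2082: 31 days (May has 31).
Jun 22, 2082 → Jul 22, 2082: 30 days (June has 30).
Jul 22, 2082 → Aug 22, 2082: 31 days (July has 31).
Aug 22, 2082 → Sep 22, 2082: 31 days (August has 31).
Sep 22, 2082 → Oct 22, 2082: 30 days (September has 30).
Oct 22, 2082 → Nov 22, 2082: 31 days (October has 31).
Nov 22, 2082 → Dec 13, 2082: 21 days.
Total: 2792 days.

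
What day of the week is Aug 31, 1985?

Saturday

Doomsday rule: the anchor day for the 1900s is Wednesday. For year 85: 85÷12 = 7 r 1, and 1÷4 = 0, so 7+1+0 = 8.
Wednesday + 8 ≡ Thursday — that's 1985's doomsday.
In August the doomsday date is Aug 8.
Aug 31 is 23 days after Aug 8; 23 mod 7 = 2, so Thursday + 2 = Saturday.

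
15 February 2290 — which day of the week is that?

Saturday

Doomsday rule: the anchor day for the 2200s is Friday. For year 90: 90÷12 = 7 r 6, and 6÷4 = 1, so 7+6+1 = 14.
Friday + 14 ≡ Friday — that's 2290's doomsday.
In February the doomsday date is Feb 28 (2290 is not a leap year).
Feb 15 is 13 days before Feb 28; 13 mod 7 = 6, so Friday − 6 = Saturday.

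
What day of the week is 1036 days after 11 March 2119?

Mar 11, 2119 is a Saturday.
1036 mod 7 = 0, so 1036 days after a Saturday is Saturday + 0 = Saturday.

Saturday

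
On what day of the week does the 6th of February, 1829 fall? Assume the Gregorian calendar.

Doomsday rule: the anchor day for the 1800s is Friday. For year 29: 29÷12 = 2 r 5, and 5÷4 = 1, so 2+5+1 = 8.
Friday + 8 ≡ Saturday — that's 1829's doomsday.
In February the doomsday date is Feb 28 (1829 is not a leap year).
Feb 6 is 22 days before Feb 28; 22 mod 7 = 1, so Saturday − 1 = Friday.

Friday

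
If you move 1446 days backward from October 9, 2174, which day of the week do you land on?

Oct 9, 2174 is a Sunday.
1446 mod 7 = 4, so 1446 days before a Sunday is Sunday − 4 = Wednesday.

Wednesday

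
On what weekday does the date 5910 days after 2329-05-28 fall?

Thursday

May 28, 2329 is a Tuesday.
5910 mod 7 = 2, so 5910 days after a Tuesday is Tuesday + 2 = Thursday.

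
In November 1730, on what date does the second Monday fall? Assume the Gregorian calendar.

November 1, 1730 is a Wednesday.
The first Monday is therefore November 6 (5 days later).
The second Monday is 6 + 1×7 = November 13.

November 13, 1730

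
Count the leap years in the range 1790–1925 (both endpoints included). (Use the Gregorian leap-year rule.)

32

Multiples of 4 in [1790,1925]: 34.
Of those, multiples of 100: 2 (not leap unless ÷400).
Multiples of 400: 0.
Leap years = 34 − 2 + 0 = 32.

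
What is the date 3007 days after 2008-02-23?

May 18, 2016

+366 (one year; includes Feb 29, 2008) → Feb 23, 2009 (2641 left).
+365 (one year) → Feb 23, 2010 (2276 left).
+365 (one year) → Feb 23, 2011 (1911 left).
+365 (one year) → Feb 23, 2012 (1546 left).
+366 (one year; includes Feb 29, 2012) → Feb 23, 2013 (1180 left).
+365 (one year) → Feb 23, 2014 (815 left).
+365 (one year) → Feb 23, 2015 (450 left).
+365 (one year) → Feb 23, 2016 (85 left).
Feb has 29 days: +7 → Mar 1, 2016 (78 left).
Mar has 31 days: +31 → Apr 1, 2016 (47 left).
Apr has 30 days: +30 → May 1, 2016 (17 left).
+17 → May 18, 2016.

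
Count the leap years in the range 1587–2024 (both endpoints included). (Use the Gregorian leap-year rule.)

107

Multiples of 4 in [1587,2024]: 110.
Of those, multiples of 100: 5 (not leap unless ÷400).
Multiples of 400: 2.
Leap years = 110 − 5 + 2 = 107.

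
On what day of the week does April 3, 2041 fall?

Doomsday rule: the anchor day for the 2000s is Tuesday. For year 41: 41÷12 = 3 r 5, and 5÷4 = 1, so 3+5+1 = 9.
Tuesday + 9 ≡ Thursday — that's 2041's doomsday.
In April the doomsday date is Apr 4.
Apr 3 is 1 day before Apr 4; 1 mod 7 = 1, so Thursday − 1 = Wednesday.

Wednesday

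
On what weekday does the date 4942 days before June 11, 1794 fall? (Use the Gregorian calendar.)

First find the weekday of Jun 11, 1794. Doomsday rule: the anchor day for the 1700s is Sunday. For year 94: 94÷12 = 7 r 10, and 10÷4 = 2, so 7+10+2 = 19.
Sunday + 19 ≡ Friday — that's 1794's doomsday.
In June the doomsday date is Jun 6.
Jun 11 is 5 days after Jun 6; 5 mod 7 = 5, so Friday + 5 = Wednesday.
4942 mod 7 = 0, so 4942 days before a Wednesday is Wednesday − 0 = Wednesday.

Wednesday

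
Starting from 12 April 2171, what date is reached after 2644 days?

July 8, 2178

+366 (one year; includes Feb 29, 2172) → Apr 12, 2172 (2278 left).
+365 (one year) → Apr 12, 2173 (1913 left).
+365 (one year) → Apr 12, 2174 (1548 left).
+365 (one year) → Apr 12, 2175 (1183 left).
+366 (one year; includes Feb 29, 2176) → Apr 12, 2176 (817 left).
+365 (one year) → Apr 12, 2177 (452 left).
+365 (one year) → Apr 12, 2178 (87 left).
Apr has 30 days: +19 → May 1, 2178 (68 left).
May has 31 days: +31 → Jun 1, 2178 (37 left).
Jun has 30 days: +30 → Jul 1, 2178 (7 left).
+7 → Jul 8, 2178.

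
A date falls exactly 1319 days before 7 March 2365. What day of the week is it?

Thursday

Mar 7, 2365 is a Sunday.
1319 mod 7 = 3, so 1319 days before a Sunday is Sunday − 3 = Thursday.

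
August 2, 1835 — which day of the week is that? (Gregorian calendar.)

Doomsday rule: the anchor day for the 1800s is Friday. For year 35: 35÷12 = 2 r 11, and 11÷4 = 2, so 2+11+2 = 15.
Friday + 15 ≡ Saturday — that's 1835's doomsday.
In August the doomsday date is Aug 8.
Aug 2 is 6 days before Aug 8; 6 mod 7 = 6, so Saturday − 6 = Sunday.

Sunday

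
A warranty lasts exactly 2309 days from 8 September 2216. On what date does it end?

January 4, 2223

+365 (one year) → Sep 8, 2217 (1944 left).
+365 (one year) → Sep 8, 2218 (1579 left).
+365 (one year) → Sep 8, 2219 (1214 left).
+366 (one year; includes Feb 29, 2220) → Sep 8, 2220 (848 left).
+365 (one year) → Sep 8, 2221 (483 left).
+365 (one year) → Sep 8, 2222 (118 left).
Sep has 30 days: +23 → Oct 1, 2222 (95 left).
Oct has 31 days: +31 → Nov 1, 2222 (64 left).
Nov has 30 days: +30 → Dec 1, 2222 (34 left).
Dec has 31 days: +31 → Jan 1, 2223 (3 left).
+3 → Jan 4, 2223.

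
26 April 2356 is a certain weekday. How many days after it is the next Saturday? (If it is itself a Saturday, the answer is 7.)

2

Apr 26, 2356 is a Thursday.
From Thursday to the next Saturday is 2 days.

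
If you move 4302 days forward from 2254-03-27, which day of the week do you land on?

First find the weekday of Mar 27, 2254. Doomsday rule: the anchor day for the 2200s is Friday. For year 54: 54÷12 = 4 r 6, and 6÷4 = 1, so 4+6+1 = 11.
Friday + 11 ≡ Tuesday — that's 2254's doomsday.
In March the doomsday date is Mar 14.
Mar 27 is 13 days after Mar 14; 13 mod 7 = 6, so Tuesday + 6 = Monday.
4302 mod 7 = 4, so 4302 days after a Monday is Monday + 4 = Friday.

Friday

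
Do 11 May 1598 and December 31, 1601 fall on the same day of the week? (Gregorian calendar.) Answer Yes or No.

Yes

From May 11, 1598 to Dec 31, 1601 is 1330 days.
1330 mod 7 = 0, so they are the same weekday.
(May 11, 1598 is a Monday; Dec 31, 1601 is a Monday.)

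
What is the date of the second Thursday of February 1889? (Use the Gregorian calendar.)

February 14, 1889

February 1, 1889 is a Friday.
The first Thursday is therefore February 7 (6 days later).
The second Thursday is 7 + 1×7 = February 14.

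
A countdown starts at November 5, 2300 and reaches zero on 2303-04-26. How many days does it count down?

902

Nov 5, 2300 → Nov 5, 2301: 365 days.
Nov 5, 2301 → Nov 5, 2302: 365 days.
Nov 5, 2302 → Dec 5, 2302: 30 days (November has 30).
Dec 5, 2302 → Jan 5, 2303: 31 days (December has 31).
Jan 5, 2303 → Feb 5, 2303: 31 days (January has 31).
Feb 5, 2303 → Mar 5, 2303: 28 days (February has 28).
Mar 5, 2303 → Apr 5, 2303: 31 days (March has 31).
Apr 5, 2303 → Apr 26, 2303: 21 days.
Total: 902 days.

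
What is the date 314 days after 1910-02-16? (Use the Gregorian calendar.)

Feb has 28 days: +13 → Mar 1, 1910 (301 left).
Mar has 31 days: +31 → Apr 1, 1910 (270 left).
Apr has 30 days: +30 → May 1, 1910 (240 left).
May has 31 days: +31 → Jun 1, 1910 (209 left).
Jun has 30 days: +30 → Jul 1, 1910 (179 left).
Jul has 31 days: +31 → Aug 1, 1910 (148 left).
Aug has 31 days: +31 → Sep 1, 1910 (117 left).
Sep has 30 days: +30 → Oct 1, 1910 (87 left).
Oct has 31 days: +31 → Nov 1, 1910 (56 left).
Nov has 30 days: +30 → Dec 1, 1910 (26 left).
+26 → Dec 27, 1910.

December 27, 1910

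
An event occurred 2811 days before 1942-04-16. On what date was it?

−365 (one year) → Apr 16, 1941 (2446 left).
−365 (one year) → Apr 16, 1940 (2081 left).
−366 (one year; includes Feb 29, 1940) → Apr 16, 1939 (1715 left).
−365 (one year) → Apr 16, 1938 (1350 left).
−365 (one year) → Apr 16, 1937 (985 left).
−365 (one year) → Apr 16, 1936 (620 left).
−366 (one year; includes Feb 29, 1936) → Apr 16, 1935 (254 left).
−16 → Mar 31, 1935 (end of Mar, 31 days; 238 left).
−31 → Feb 28, 1935 (end of Feb, 28 days; 207 left).
−28 → Jan 31, 1935 (end of Jan, 31 days; 179 left).
−31 → Dec 31, 1934 (end of Dec, 31 days; 148 left).
−31 → Nov 30, 1934 (end of Nov, 30 days; 117 left).
−30 → Oct 31, 1934 (end of Oct, 31 days; 87 left).
−31 → Sep 30, 1934 (end of Sep, 30 days; 56 left).
−30 → Aug 31, 1934 (end of Aug, 31 days; 26 left).
−26 → Aug 5, 1934.

August 5, 1934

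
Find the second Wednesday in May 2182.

May 8, 2182

May 1, 2182 is a Wednesday.
The first Wednesday is therefore May 1 (same day).
The second Wednesday is 1 + 1×7 = May 8.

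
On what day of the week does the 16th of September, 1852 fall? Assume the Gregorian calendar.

January 1, 1852 is a Thursday.
Jan 1, 1852 → Feb 1, 1852: 31 days (January has 31).
Feb 1, 1852 → Mar 1, 1852: 29 days (February has 29).
Mar 1, 1852 → Apr 1, 1852: 31 days (March has 31).
Apr 1, 1852 → May 1, 1852: 30 days (April has 30).
May 1, 1852 → Jun 1, 1852: 31 days (May has 31).
Jun 1, 1852 → Jul 1, 1852: 30 days (June has 30).
Jul 1, 1852 → Aug 1, 1852: 31 days (July has 31).
Aug 1, 1852 → Sep 1, 1852: 31 days (August has 31).
Sep 1, 1852 → Sep 16, 1852: 15 days.
Total: 259 days.
259 mod 7 = 0, so Thursday + 0 = Thursday.

Thursday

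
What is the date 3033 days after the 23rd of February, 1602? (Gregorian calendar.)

+365 (one year) → Feb 23, 1603 (2668 left).
+365 (one year) → Feb 23, 1604 (2303 left).
+366 (one year; includes Feb 29, 1604) → Feb 23, 1605 (1937 left).
+365 (one year) → Feb 23, 1606 (1572 left).
+365 (one year) → Feb 23, 1607 (1207 left).
+365 (one year) → Feb 23, 1608 (842 left).
+366 (one year; includes Feb 29, 1608) → Feb 23, 1609 (476 left).
+365 (one year) → Feb 23, 1610 (111 left).
Feb has 28 days: +6 → Mar 1, 1610 (105 left).
Mar has 31 days: +31 → Apr 1, 1610 (74 left).
Apr has 30 days: +30 → May 1, 1610 (44 left).
May has 31 days: +31 → Jun 1, 1610 (13 left).
+13 → Jun 14, 1610.

June 14, 1610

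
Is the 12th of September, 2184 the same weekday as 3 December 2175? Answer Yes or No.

From Dec 3, 2175 to Sep 12, 2184 is 3206 days.
3206 mod 7 = 0, so they are the same weekday.
(Dec 3, 2175 is a Sunday; Sep 12, 2184 is a Sunday.)

Yes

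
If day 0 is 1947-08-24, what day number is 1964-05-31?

6125

Aug 24, 1947 → Aug 24, 1948: 366 days (Feb 29, 1948 is in that span).
Aug 24, 1948 → Aug 24, 1949: 365 days.
Aug 24, 1949 → Aug 24, 1950: 365 days.
Aug 24, 1950 → Aug 24, 1951: 365 days.
Aug 24, 1951 → Aug 24, 1952: 366 days (Feb 29, 1952 is in that span).
Aug 24, 1952 → Aug 24, 1953: 365 days.
Aug 24, 1953 → Aug 24, 1954: 365 days.
Aug 24, 1954 → Aug 24, 1955: 365 days.
Aug 24, 1955 → Aug 24, 1956: 366 days (Feb 29, 1956 is in that span).
Aug 24, 1956 → Aug 24, 1957: 365 days.
Aug 24, 1957 → Aug 24, 1958: 365 days.
Aug 24, 1958 → Aug 24, 1959: 365 days.
Aug 24, 1959 → Aug 24, 1960: 366 days (Feb 29, 1960 is in that span).
Aug 24, 1960 → Aug 24, 1961: 365 days.
Aug 24, 1961 → Aug 24, 1962: 365 days.
Aug 24, 1962 → Aug 24, 1963: 365 days.
Aug 24, 1963 → Sep 24, 1963: 31 days (August has 31).
Sep 24, 1963 → Oct 24, 1963: 30 days (September has 30).
Oct 24, 1963 → Nov 24, 1963: 31 days (October has 31).
Nov 24, 1963 → Dec 24, 1963: 30 days (November has 30).
Dec 24, 1963 → Jan 24, 1964: 31 days (December has 31).
Jan 24, 1964 → Feb 24, 1964: 31 days (January has 31).
Feb 24, 1964 → Mar 24, 1964: 29 days (February has 29).
Mar 24, 1964 → Apr 24, 1964: 31 days (March has 31).
Apr 24, 1964 → May 24, 1964: 30 days (April has 30).
May 24, 1964 → May 31, 1964: 7 days.
Total: 6125 days.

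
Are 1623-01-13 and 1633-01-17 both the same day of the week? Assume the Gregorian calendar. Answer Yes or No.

From Jan 13, 1623 to Jan 17, 1633 is 3657 days.
3657 mod 7 = 3, so they are different weekdays.
(Jan 13, 1623 is a Friday; Jan 17, 1633 is a Monday.)

No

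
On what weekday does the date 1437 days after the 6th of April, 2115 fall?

Monday

First find the weekday of Apr 6, 2115. Doomsday rule: the anchor day for the 2100s is Sunday. For year 15: 15÷12 = 1 r 3, and 3÷4 = 0, so 1+3+0 = 4.
Sunday + 4 ≡ Thursday — that's 2115's doomsday.
In April the doomsday date is Apr 4.
Apr 6 is 2 days after Apr 4; 2 mod 7 = 2, so Thursday + 2 = Saturday.
1437 mod 7 = 2, so 1437 days after a Saturday is Saturday + 2 = Monday.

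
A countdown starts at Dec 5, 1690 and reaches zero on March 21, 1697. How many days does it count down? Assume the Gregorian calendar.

2298

Dec 5, 1690 → Dec 5, 1691: 365 days.
Dec 5, 1691 → Dec 5, 1692: 366 days (Feb 29, 1692 is in that span).
Dec 5, 1692 → Dec 5, 1693: 365 days.
Dec 5, 1693 → Dec 5, 1694: 365 days.
Dec 5, 1694 → Dec 5, 1695: 365 days.
Dec 5, 1695 → Dec 5, 1696: 366 days (Feb 29, 1696 is in that span).
Dec 5, 1696 → Jan 5, 1697: 31 days (December has 31).
Jan 5, 1697 → Feb 5, 1697: 31 days (January has 31).
Feb 5, 1697 → Mar 5, 1697: 28 days (February has 28).
Mar 5, 1697 → Mar 21, 1697: 16 days.
Total: 2298 days.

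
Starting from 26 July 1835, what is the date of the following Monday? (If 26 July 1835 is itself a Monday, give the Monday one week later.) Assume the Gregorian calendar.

July 27, 1835

Jul 26, 1835 is a Sunday.
From Sunday to the next Monday is 1 day.
Jul 26, 1835 + 1 = Jul 27, 1835.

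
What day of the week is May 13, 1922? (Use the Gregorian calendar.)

January 1, 1922 is a Sunday.
Jan 1, 1922 → Feb 1, 1922: 31 days (January has 31).
Feb 1, 1922 → Mar 1, 1922: 28 days (February has 28).
Mar 1, 1922 → Apr 1, 1922: 31 days (March has 31).
Apr 1, 1922 → May 1, 1922: 30 days (April has 30).
May 1, 1922 → May 13, 1922: 12 days.
Total: 132 days.
132 mod 7 = 6, so Sunday + 6 = Saturday.

Saturday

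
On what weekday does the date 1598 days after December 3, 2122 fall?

First find the weekday of Dec 3, 2122. Doomsday rule: the anchor day for the 2100s is Sunday. For year 22: 22÷12 = 1 r 10, and 10÷4 = 2, so 1+10+2 = 13.
Sunday + 13 ≡ Saturday — that's 2122's doomsday.
In December the doomsday date is Dec 12.
Dec 3 is 9 days before Dec 12; 9 mod 7 = 2, so Saturday − 2 = Thursday.
1598 mod 7 = 2, so 1598 days after a Thursday is Thursday + 2 = Saturday.

Saturday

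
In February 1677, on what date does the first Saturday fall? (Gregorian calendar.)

February 1, 1677 is a Monday.
The first Saturday is therefore February 6 (5 days later).

February 6, 1677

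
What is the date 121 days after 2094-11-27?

Nov has 30 days: +4 → Dec 1, 2094 (117 left).
Dec has 31 days: +31 → Jan 1, 2095 (86 left).
Jan has 31 days: +31 → Feb 1, 2095 (55 left).
Feb has 28 days: +28 → Mar 1, 2095 (27 left).
+27 → Mar 28, 2095.

March 28, 2095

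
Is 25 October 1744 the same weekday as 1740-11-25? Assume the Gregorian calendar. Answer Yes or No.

No

From Nov 25, 1740 to Oct 25, 1744 is 1430 days.
1430 mod 7 = 2, so they are different weekdays.
(Nov 25, 1740 is a Friday; Oct 25, 1744 is a Sunday.)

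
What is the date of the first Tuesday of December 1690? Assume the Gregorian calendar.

December 5, 1690

December 1, 1690 is a Friday.
The first Tuesday is therefore December 5 (4 days later).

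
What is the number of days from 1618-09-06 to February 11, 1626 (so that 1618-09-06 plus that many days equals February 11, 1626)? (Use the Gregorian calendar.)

2715

Sep 6, 1618 → Sep 6, 1619: 365 days.
Sep 6, 1619 → Sep 6, 1620: 366 days (Feb 29, 1620 is in that span).
Sep 6, 1620 → Sep 6, 1621: 365 days.
Sep 6, 1621 → Sep 6, 1622: 365 days.
Sep 6, 1622 → Sep 6, 1623: 365 days.
Sep 6, 1623 → Sep 6, 1624: 366 days (Feb 29, 1624 is in that span).
Sep 6, 1624 → Sep 6, 1625: 365 days.
Sep 6, 1625 → Oct 6, 1625: 30 days (September has 30).
Oct 6, 1625 → Nov 6, 1625: 31 days (October has 31).
Nov 6, 1625 → Dec 6, 1625: 30 days (November has 30).
Dec 6, 1625 → Jan 6, 1626: 31 days (December has 31).
Jan 6, 1626 → Feb 6, 1626: 31 days (January has 31).
Feb 6, 1626 → Feb 11, 1626: 5 days.
Total: 2715 days.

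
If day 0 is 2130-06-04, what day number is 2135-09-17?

Jun 4, 2130 → Jun 4, 2131: 365 days.
Jun 4, 2131 → Jun 4, 2132: 366 days (Feb 29, 2132 is in that span).
Jun 4, 2132 → Jun 4, 2133: 365 days.
Jun 4, 2133 → Jun 4, 2134: 365 days.
Jun 4, 2134 → Jun 4, 2135: 365 days.
Jun 4, 2135 → Jul 4, 2135: 30 days (June has 30).
Jul 4, 2135 → Aug 4, 2135: 31 days (July has 31).
Aug 4, 2135 → Sep 4, 2135: 31 days (August has 31).
Sep 4, 2135 → Sep 17, 2135: 13 days.
Total: 1931 days.

1931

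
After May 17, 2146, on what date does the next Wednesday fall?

May 18, 2146

May 17, 2146 is a Tuesday.
From Tuesday to the next Wednesday is 1 day.
May 17, 2146 + 1 = May 18, 2146.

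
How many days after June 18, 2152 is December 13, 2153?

543

Jun 18, 2152 → Jun 18, 2153: 365 days.
Jun 18, 2153 → Jul 18, 2153: 30 days (June has 30).
Jul 18, 2153 → Aug 18, 2153: 31 days (July has 31).
Aug 18, 2153 → Sep 18, 2153: 31 days (August has 31).
Sep 18, 2153 → Oct 18, 2153: 30 days (September has 30).
Oct 18, 2153 → Nov 18, 2153: 31 days (October has 31).
Nov 18, 2153 → Dec 13, 2153: 25 days.
Total: 543 days.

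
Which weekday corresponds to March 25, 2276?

Saturday

Doomsday rule: the anchor day for the 2200s is Friday. For year 76: 76÷12 = 6 r 4, and 4÷4 = 1, so 6+4+1 = 11.
Friday + 11 ≡ Tuesday — that's 2276's doomsday.
In March the doomsday date is Mar 14.
Mar 25 is 11 days after Mar 14; 11 mod 7 = 4, so Tuesday + 4 = Saturday.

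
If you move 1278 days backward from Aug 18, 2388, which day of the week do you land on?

Aug 18, 2388 is a Thursday.
1278 mod 7 = 4, so 1278 days before a Thursday is Thursday − 4 = Sunday.

Sunday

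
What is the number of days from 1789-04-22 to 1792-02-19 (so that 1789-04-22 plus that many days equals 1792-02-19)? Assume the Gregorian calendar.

Apr 22, 1789 → Apr 22, 1790: 365 days.
Apr 22, 1790 → Apr 22, 1791: 365 days.
Apr 22, 1791 → May 22, 1791: 30 days (April has 30).
May 22, 1791 → Jun 22, 1791: 31 days (May has 31).
Jun 22, 1791 → Jul 22, 1791: 30 days (June has 30).
Jul 22, 1791 → Aug 22, 1791: 31 days (July has 31).
Aug 22, 1791 → Sep 22, 1791: 31 days (August has 31).
Sep 22, 1791 → Oct 22, 1791: 30 days (September has 30).
Oct 22, 1791 → Nov 22, 1791: 31 days (October has 31).
Nov 22, 1791 → Dec 22, 1791: 30 days (November has 30).
Dec 22, 1791 → Jan 22, 1792: 31 days (December has 31).
Jan 22, 1792 → Feb 19, 1792: 28 days.
Total: 1033 days.

1033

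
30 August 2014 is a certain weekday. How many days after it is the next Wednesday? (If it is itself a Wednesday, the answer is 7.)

Aug 30, 2014 is a Saturday.
From Saturday to the next Wednesday is 4 days.

4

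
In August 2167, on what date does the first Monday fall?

August 1, 2167 is a Saturday.
The first Monday is therefore August 3 (2 days later).

August 3, 2167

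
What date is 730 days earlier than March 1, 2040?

March 2, 2038

−366 (one year; includes Feb 29, 2040) → Mar 1, 2039 (364 left).
−1 → Feb 28, 2039 (end of Feb, 28 days; 363 left).
−28 → Jan 31, 2039 (end of Jan, 31 days; 335 left).
−31 → Dec 31, 2038 (end of Dec, 31 days; 304 left).
−31 → Nov 30, 2038 (end of Nov, 30 days; 273 left).
−30 → Oct 31, 2038 (end of Oct, 31 days; 243 left).
−31 → Sep 30, 2038 (end of Sep, 30 days; 212 left).
−30 → Aug 31, 2038 (end of Aug, 31 days; 182 left).
−31 → Jul 31, 2038 (end of Jul, 31 days; 151 left).
−31 → Jun 30, 2038 (end of Jun, 30 days; 120 left).
−30 → May 31, 2038 (end of May, 31 days; 90 left).
−31 → Apr 30, 2038 (end of Apr, 30 days; 59 left).
−30 → Mar 31, 2038 (end of Mar, 31 days; 29 left).
−29 → Mar 2, 2038.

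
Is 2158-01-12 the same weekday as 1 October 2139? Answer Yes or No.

From Oct 1, 2139 to Jan 12, 2158 is 6678 days.
6678 mod 7 = 0, so they are the same weekday.
(Oct 1, 2139 is a Thursday; Jan 12, 2158 is a Thursday.)

Yes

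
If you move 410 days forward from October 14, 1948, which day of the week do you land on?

Monday

Oct 14, 1948 is a Thursday.
410 mod 7 = 4, so 410 days after a Thursday is Thursday + 4 = Monday.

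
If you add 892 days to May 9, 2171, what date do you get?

+366 (one year; includes Feb 29, 2172) → May 9, 2172 (526 left).
+365 (one year) → May 9, 2173 (161 left).
May has 31 days: +23 → Jun 1, 2173 (138 left).
Jun has 30 days: +30 → Jul 1, 2173 (108 left).
Jul has 31 days: +31 → Aug 1, 2173 (77 left).
Aug has 31 days: +31 → Sep 1, 2173 (46 left).
Sep has 30 days: +30 → Oct 1, 2173 (16 left).
+16 → Oct 17, 2173.

October 17, 2173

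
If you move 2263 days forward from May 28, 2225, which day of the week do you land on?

Monday

May 28, 2225 is a Saturday.
2263 mod 7 = 2, so 2263 days after a Saturday is Saturday + 2 = Monday.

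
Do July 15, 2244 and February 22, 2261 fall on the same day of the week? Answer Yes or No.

From Jul 15, 2244 to Feb 22, 2261 is 6066 days.
6066 mod 7 = 4, so they are different weekdays.
(Jul 15, 2244 is a Monday; Feb 22, 2261 is a Friday.)

No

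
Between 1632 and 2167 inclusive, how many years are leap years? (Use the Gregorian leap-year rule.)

130

Multiples of 4 in [1632,2167]: 134.
Of those, multiples of 100: 5 (not leap unless ÷400).
Multiples of 400: 1.
Leap years = 134 − 5 + 1 = 130.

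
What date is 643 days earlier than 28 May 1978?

−365 (one year) → May 28, 1977 (278 left).
−28 → Apr 30, 1977 (end of Apr, 30 days; 250 left).
−30 → Mar 31, 1977 (end of Mar, 31 days; 220 left).
−31 → Feb 28, 1977 (end of Feb, 28 days; 189 left).
−28 → Jan 31, 1977 (end of Jan, 31 days; 161 left).
−31 → Dec 31, 1976 (end of Dec, 31 days; 130 left).
−31 → Nov 30, 1976 (end of Nov, 30 days; 99 left).
−30 → Oct 31, 1976 (end of Oct, 31 days; 69 left).
−31 → Sep 30, 1976 (end of Sep, 30 days; 38 left).
−30 → Aug 31, 1976 (end of Aug, 31 days; 8 left).
−8 → Aug 23, 1976.

August 23, 1976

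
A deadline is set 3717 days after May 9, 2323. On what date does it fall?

July 12, 2333

+366 (one year; includes Feb 29, 2324) → May 9, 2324 (3351 left).
+365 (one year) → May 9, 2325 (2986 left).
+365 (one year) → May 9, 2326 (2621 left).
+365 (one year) → May 9, 2327 (2256 left).
+366 (one year; includes Feb 29, 2328) → May 9, 2328 (1890 left).
+365 (one year) → May 9, 2329 (1525 left).
+365 (one year) → May 9, 2330 (1160 left).
+365 (one year) → May 9, 2331 (795 left).
+366 (one year; includes Feb 29, 2332) → May 9, 2332 (429 left).
+365 (one year) → May 9, 2333 (64 left).
May has 31 days: +23 → Jun 1, 2333 (41 left).
Jun has 30 days: +30 → Jul 1, 2333 (11 left).
+11 → Jul 12, 2333.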